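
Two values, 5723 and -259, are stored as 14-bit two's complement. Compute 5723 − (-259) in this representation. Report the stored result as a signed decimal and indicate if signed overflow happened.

5982; no overflow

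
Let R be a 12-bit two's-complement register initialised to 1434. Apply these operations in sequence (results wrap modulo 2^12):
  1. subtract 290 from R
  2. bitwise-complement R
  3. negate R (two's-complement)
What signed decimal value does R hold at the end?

Start: R = 1434 = 010110011010.
R = 1434 − 290 = 1144 = 010001111000
R = NOT 010001111000 = 101110000111 = -1145
R = −(-1145) = 1145 = 010001111001

1145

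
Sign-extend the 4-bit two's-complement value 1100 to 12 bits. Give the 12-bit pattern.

111111111100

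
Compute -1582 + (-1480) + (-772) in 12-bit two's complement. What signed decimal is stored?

262

-1582 + (-1480) = -3062 → wraps to 1034 (010000001010)
1034 + (-772) = 262 (000100000110)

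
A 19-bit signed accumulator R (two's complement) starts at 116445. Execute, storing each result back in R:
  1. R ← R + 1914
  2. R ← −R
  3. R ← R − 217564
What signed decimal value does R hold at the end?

Start: R = 116445 = 0011100011011011101.
R = 116445 + 1914 = 118359 = 0011100111001010111
R = −(118359) = -118359 = 1100011000110101001
R = -118359 − 217564 = -335923; wraps to 188365 = 0101101111111001101

188365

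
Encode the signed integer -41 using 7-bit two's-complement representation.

1010111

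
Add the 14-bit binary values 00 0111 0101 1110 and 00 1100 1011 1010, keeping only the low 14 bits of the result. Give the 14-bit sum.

  00011101011110
+ 00110010111010
= 01010000011000

01010000011000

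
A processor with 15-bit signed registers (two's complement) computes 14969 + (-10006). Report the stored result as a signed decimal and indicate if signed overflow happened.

4963; no overflow

14969 → 011101001111001
-10006 → 101100011101010
  011101001111001
+ 101100011101010
= 001001101100011  (discard carry-out 1)
Result 001001101100011: MSB = 0 → value 4963.
Addends have opposite signs, so signed overflow cannot occur.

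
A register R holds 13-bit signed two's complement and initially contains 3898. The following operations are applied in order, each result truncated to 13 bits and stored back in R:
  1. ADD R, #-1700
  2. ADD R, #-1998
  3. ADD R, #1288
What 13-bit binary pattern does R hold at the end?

0010111010000

Start: R = 3898 = 0111100111010.
R = 3898 + (-1700) = 2198 = 0100010010110
R = 2198 + (-1998) = 200 = 0000011001000
R = 200 + 1288 = 1488 = 0010111010000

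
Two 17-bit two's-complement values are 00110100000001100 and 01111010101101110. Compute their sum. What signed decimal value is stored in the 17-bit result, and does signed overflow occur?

-41606; overflow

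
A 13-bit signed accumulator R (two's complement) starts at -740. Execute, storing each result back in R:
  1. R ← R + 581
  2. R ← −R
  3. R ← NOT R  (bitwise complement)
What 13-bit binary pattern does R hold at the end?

Start: R = -740 = 1110100011100.
R = -740 + 581 = -159 = 1111101100001
R = −(-159) = 159 = 0000010011111
R = NOT 0000010011111 = 1111101100000 = -160

1111101100000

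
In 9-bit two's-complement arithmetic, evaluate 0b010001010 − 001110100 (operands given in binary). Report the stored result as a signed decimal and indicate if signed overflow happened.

0b010001010 → 010001010 = 138 (signed)
001110100 = 116 (signed)
Subtract via negate-and-add: invert 001110100 + 1 = 110001100 (i.e. -116).
  010001010
+ 110001100
= 000010110  (discard carry-out 1)
Result 000010110: MSB = 0 → value 22.
Addends (after negating the subtrahend) have opposite signs, so signed overflow cannot occur.

22; no overflow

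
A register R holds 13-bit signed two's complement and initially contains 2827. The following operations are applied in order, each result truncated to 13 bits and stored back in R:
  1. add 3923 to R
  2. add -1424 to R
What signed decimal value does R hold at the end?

Start: R = 2827 = 0101100001011.
R = 2827 + 3923 = 6750; wraps to -1442 = 1101001011110
R = -1442 + (-1424) = -2866 = 1010011001110

-2866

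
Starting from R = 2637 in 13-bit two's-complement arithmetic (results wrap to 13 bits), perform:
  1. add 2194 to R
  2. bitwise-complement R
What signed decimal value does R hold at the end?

3360

Start: R = 2637 = 0101001001101.
R = 2637 + 2194 = 4831; wraps to -3361 = 1001011011111
R = NOT 1001011011111 = 0110100100000 = 3360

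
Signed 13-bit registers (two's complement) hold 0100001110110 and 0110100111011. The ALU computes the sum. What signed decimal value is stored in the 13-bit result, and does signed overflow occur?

-2639; overflow

0100001110110 = 2166 (signed)
0110100111011 = 3387 (signed)
  0100001110110
+ 0110100111011
= 1010110110001
Result 1010110110001: MSB = 1 → 5553 − 8192 = -2639.
Both addends are non-negative but the stored result is negative: signed overflow. The true value 2166 + 3387 = 5553 lies outside [-4096, 4095].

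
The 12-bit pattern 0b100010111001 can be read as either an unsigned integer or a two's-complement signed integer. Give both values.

unsigned = 2233, signed = -1863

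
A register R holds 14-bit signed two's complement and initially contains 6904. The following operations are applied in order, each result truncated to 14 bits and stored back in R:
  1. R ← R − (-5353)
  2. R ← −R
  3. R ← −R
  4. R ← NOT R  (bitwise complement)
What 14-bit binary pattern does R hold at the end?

Start: R = 6904 = 01101011111000.
R = 6904 − (-5353) = 12257; wraps to -4127 = 10111111100001
R = −(-4127) = 4127 = 01000000011111
R = −(4127) = -4127 = 10111111100001
R = NOT 10111111100001 = 01000000011110 = 4126

01000000011110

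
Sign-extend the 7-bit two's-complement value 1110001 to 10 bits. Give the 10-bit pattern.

1111110001

MSB of 1110001 is 1; replicate it into the new high bits.
111|1110001 → 1111110001 (still -15).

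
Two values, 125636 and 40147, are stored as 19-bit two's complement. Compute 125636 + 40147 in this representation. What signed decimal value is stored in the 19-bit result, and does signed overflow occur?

125636 → 0011110101011000100
40147 → 0001001110011010011
  0011110101011000100
+ 0001001110011010011
= 0101000011110010111
Result 0101000011110010111: MSB = 0 → value 165783.
Both addends are non-negative and so is the stored result: no signed overflow.

165783; no overflow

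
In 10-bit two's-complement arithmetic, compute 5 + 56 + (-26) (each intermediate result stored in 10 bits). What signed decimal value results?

5 + 56 = 61 (0000111101)
61 + (-26) = 35 (0000100011)

35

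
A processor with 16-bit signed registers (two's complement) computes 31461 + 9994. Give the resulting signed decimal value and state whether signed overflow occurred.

31461 → 0111101011100101
9994 → 0010011100001010
  0111101011100101
+ 0010011100001010
= 1010000111101111
Result 1010000111101111: MSB = 1 → 41455 − 65536 = -24081.
Both addends are non-negative but the stored result is negative: signed overflow. The true value 31461 + 9994 = 41455 lies outside [-32768, 32767].

-24081; overflow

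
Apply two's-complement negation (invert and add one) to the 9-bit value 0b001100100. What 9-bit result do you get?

Invert: 110011011. Add 1: 110011100.
Check: 001100100 = 100, 110011100 = -100.

110011100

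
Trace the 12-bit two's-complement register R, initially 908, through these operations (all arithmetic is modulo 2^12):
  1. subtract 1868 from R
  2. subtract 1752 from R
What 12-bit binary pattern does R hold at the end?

Start: R = 908 = 001110001100.
R = 908 − 1868 = -960 = 110001000000
R = -960 − 1752 = -2712; wraps to 1384 = 010101101000

010101101000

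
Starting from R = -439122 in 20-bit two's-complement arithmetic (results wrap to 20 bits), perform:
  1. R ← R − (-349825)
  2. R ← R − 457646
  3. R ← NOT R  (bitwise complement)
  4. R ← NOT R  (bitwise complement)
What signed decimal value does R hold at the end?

501633

Start: R = -439122 = 10010100110010101110.
R = -439122 − (-349825) = -89297 = 11101010001100101111
R = -89297 − 457646 = -546943; wraps to 501633 = 01111010011110000001
R = NOT 01111010011110000001 = 10000101100001111110 = -501634
R = NOT 10000101100001111110 = 01111010011110000001 = 501633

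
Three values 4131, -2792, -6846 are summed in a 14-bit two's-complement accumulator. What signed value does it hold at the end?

4131 + (-2792) = 1339 (00010100111011)
1339 + (-6846) = -5507 (10101001111101)

-5507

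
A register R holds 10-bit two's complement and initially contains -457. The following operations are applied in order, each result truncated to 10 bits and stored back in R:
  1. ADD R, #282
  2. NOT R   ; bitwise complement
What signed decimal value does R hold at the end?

174

Start: R = -457 = 1000110111.
R = -457 + 282 = -175 = 1101010001
R = NOT 1101010001 = 0010101110 = 174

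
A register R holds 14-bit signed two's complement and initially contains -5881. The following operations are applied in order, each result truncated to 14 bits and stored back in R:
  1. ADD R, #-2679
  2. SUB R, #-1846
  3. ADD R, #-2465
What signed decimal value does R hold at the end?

7205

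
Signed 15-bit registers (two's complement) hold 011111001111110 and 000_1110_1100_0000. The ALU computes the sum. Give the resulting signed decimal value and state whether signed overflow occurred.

-12994; overflow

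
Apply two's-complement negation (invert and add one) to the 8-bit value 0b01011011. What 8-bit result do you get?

10100101

Invert: 10100100. Add 1: 10100101.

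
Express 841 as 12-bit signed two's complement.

841 is non-negative, so write it directly in 12 bits: 001101001001.

001101001001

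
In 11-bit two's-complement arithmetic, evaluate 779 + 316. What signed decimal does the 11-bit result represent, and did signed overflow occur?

-953; overflow

779 → 01100001011
316 → 00100111100
  01100001011
+ 00100111100
= 10001000111
Result 10001000111: MSB = 1 → 1095 − 2048 = -953.
Both addends are non-negative but the stored result is negative: signed overflow. The true value 779 + 316 = 1095 lies outside [-1024, 1023].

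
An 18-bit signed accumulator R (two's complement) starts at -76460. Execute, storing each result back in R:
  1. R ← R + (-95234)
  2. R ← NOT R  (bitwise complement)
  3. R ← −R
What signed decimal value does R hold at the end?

90451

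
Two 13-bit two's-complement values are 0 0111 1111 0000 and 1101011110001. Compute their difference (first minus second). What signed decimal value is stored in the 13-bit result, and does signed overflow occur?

3327; no overflow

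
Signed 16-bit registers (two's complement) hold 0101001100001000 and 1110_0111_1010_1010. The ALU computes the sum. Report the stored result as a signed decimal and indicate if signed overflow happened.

0101001100001000 = 21256 (signed)
1110_0111_1010_1010 → 1110011110101010 = -6230 (signed)
  0101001100001000
+ 1110011110101010
= 0011101010110010  (discard carry-out 1)
Result 0011101010110010: MSB = 0 → value 15026.
Addends have opposite signs, so signed overflow cannot occur.

15026; no overflow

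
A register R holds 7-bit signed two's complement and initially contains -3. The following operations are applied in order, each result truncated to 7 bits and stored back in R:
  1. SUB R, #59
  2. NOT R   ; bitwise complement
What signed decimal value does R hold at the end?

Start: R = -3 = 1111101.
R = -3 − 59 = -62 = 1000010
R = NOT 1000010 = 0111101 = 61

61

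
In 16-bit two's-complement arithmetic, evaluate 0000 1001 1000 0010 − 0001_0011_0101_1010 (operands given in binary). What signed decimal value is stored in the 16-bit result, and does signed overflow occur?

-2520; no overflow

0000 1001 1000 0010 → 0000100110000010 = 2434 (signed)
0001_0011_0101_1010 → 0001001101011010 = 4954 (signed)
Subtract via negate-and-add: invert 0001001101011010 + 1 = 1110110010100110 (i.e. -4954).
  0000100110000010
+ 1110110010100110
= 1111011000101000
Result 1111011000101000: MSB = 1 → 63016 − 65536 = -2520.
Addends (after negating the subtrahend) have opposite signs, so signed overflow cannot occur.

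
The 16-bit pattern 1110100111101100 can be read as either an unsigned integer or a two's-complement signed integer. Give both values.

unsigned = 59884, signed = -5652

Unsigned: 1110100111101100 = 59884.
Signed: MSB=1 → 59884 − 65536 = -5652.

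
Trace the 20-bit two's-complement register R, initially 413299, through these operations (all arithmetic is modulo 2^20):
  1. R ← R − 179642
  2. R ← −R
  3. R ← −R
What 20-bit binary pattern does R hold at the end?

00111001000010111001

Start: R = 413299 = 01100100111001110011.
R = 413299 − 179642 = 233657 = 00111001000010111001
R = −(233657) = -233657 = 11000110111101000111
R = −(-233657) = 233657 = 00111001000010111001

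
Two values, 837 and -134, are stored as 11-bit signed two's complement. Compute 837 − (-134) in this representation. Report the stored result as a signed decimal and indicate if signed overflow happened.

837 → 01101000101
-134 → 11101111010
Subtract via negate-and-add: invert 11101111010 + 1 = 00010000110 (i.e. 134).
  01101000101
+ 00010000110
= 01111001011
Result 01111001011: MSB = 0 → value 971.
Both addends (after negating the subtrahend) are non-negative and so is the stored result: no signed overflow.

971; no overflow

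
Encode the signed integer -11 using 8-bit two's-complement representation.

11110101

|-11| = 11 = 00001011 in 8 bits.
Invert the bits: 11110100. Add 1: 11110101.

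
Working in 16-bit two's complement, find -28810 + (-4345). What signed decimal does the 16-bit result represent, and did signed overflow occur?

-28810 → 1000111101110110
-4345 → 1110111100000111
  1000111101110110
+ 1110111100000111
= 0111111001111101  (discard carry-out 1)
Result 0111111001111101: MSB = 0 → value 32381.
Both addends are negative but the stored result is non-negative: signed overflow. The true value -28810 + (-4345) = -33155 lies outside [-32768, 32767].

32381; overflow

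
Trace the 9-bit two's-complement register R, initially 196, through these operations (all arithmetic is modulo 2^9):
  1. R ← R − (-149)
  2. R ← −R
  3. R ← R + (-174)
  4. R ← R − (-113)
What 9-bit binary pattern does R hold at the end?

Start: R = 196 = 011000100.
R = 196 − (-149) = 345; wraps to -167 = 101011001
R = −(-167) = 167 = 010100111
R = 167 + (-174) = -7 = 111111001
R = -7 − (-113) = 106 = 001101010

001101010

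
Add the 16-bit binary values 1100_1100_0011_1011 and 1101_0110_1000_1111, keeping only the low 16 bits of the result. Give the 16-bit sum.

1010001011001010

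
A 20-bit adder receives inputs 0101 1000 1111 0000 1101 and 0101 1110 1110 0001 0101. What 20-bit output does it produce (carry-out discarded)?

10110111110100100010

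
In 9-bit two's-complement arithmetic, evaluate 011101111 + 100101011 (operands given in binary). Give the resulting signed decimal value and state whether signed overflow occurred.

011101111 = 239 (signed)
100101011 = -213 (signed)
  011101111
+ 100101011
= 000011010  (discard carry-out 1)
Result 000011010: MSB = 0 → value 26.
Addends have opposite signs, so signed overflow cannot occur.

26; no overflow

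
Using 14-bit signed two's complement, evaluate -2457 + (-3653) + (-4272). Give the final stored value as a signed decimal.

-2457 + (-3653) = -6110 (10100000100010)
-6110 + (-4272) = -10382 → wraps to 6002 (01011101110010)

6002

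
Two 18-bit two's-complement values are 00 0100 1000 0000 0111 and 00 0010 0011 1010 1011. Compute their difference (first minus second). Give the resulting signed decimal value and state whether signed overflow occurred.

00 0100 1000 0000 0111 → 000100100000000111 = 18439 (signed)
00 0010 0011 1010 1011 → 000010001110101011 = 9131 (signed)
Subtract via negate-and-add: invert 000010001110101011 + 1 = 111101110001010101 (i.e. -9131).
  000100100000000111
+ 111101110001010101
= 000010010001011100  (discard carry-out 1)
Result 000010010001011100: MSB = 0 → value 9308.
Addends (after negating the subtrahend) have opposite signs, so signed overflow cannot occur.

9308; no overflow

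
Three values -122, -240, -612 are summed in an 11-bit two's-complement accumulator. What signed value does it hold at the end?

-974

-122 + (-240) = -362 (11010010110)
-362 + (-612) = -974 (10000110010)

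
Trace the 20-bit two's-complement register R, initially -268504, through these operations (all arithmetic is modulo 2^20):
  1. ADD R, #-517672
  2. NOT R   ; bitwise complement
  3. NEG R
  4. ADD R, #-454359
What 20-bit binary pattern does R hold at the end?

Start: R = -268504 = 10111110011100101000.
R = -268504 + (-517672) = -786176; wraps to 262400 = 01000000000100000000
R = NOT 01000000000100000000 = 10111111111011111111 = -262401
R = −(-262401) = 262401 = 01000000000100000001
R = 262401 + (-454359) = -191958 = 11010001001000101010

11010001001000101010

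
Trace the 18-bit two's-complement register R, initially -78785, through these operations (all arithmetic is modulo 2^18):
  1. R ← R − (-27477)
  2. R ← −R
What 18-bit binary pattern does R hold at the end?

001100100001101100

Start: R = -78785 = 101100110000111111.
R = -78785 − (-27477) = -51308 = 110011011110010100
R = −(-51308) = 51308 = 001100100001101100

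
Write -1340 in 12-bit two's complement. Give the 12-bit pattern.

|-1340| = 1340 = 010100111100 in 12 bits.
Invert the bits: 101011000011. Add 1: 101011000100.

101011000100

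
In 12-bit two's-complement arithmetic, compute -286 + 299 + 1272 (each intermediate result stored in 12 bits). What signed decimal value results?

1285

-286 + 299 = 13 (000000001101)
13 + 1272 = 1285 (010100000101)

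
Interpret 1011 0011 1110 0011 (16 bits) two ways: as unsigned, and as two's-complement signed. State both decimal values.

Unsigned: 1011001111100011 = 46051.
Signed: MSB=1 → 46051 − 65536 = -19485.

unsigned = 46051, signed = -19485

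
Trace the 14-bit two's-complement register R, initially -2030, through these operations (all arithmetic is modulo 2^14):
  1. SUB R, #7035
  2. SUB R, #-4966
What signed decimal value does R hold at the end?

-4099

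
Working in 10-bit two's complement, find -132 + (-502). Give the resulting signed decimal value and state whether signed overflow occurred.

390; overflow

-132 → 1101111100
-502 → 1000001010
  1101111100
+ 1000001010
= 0110000110  (discard carry-out 1)
Result 0110000110: MSB = 0 → value 390.
Both addends are negative but the stored result is non-negative: signed overflow. The true value -132 + (-502) = -634 lies outside [-512, 511].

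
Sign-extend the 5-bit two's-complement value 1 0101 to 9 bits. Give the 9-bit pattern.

111110101

MSB of 10101 is 1; replicate it into the new high bits.
1111|10101 → 111110101 (still -11).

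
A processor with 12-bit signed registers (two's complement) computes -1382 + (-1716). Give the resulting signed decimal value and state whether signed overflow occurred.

-1382 → 101010011010
-1716 → 100101001100
  101010011010
+ 100101001100
= 001111100110  (discard carry-out 1)
Result 001111100110: MSB = 0 → value 998.
Both addends are negative but the stored result is non-negative: signed overflow. The true value -1382 + (-1716) = -3098 lies outside [-2048, 2047].

998; overflow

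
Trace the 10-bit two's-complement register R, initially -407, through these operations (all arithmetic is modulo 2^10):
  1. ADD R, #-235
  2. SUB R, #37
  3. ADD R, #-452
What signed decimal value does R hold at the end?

-107

Start: R = -407 = 1001101001.
R = -407 + (-235) = -642; wraps to 382 = 0101111110
R = 382 − 37 = 345 = 0101011001
R = 345 + (-452) = -107 = 1110010101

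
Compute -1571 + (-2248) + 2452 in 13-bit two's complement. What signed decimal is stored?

-1367

-1571 + (-2248) = -3819 (1000100010101)
-3819 + 2452 = -1367 (1101010101001)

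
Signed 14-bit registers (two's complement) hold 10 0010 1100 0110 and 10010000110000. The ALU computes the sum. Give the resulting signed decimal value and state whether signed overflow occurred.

10 0010 1100 0110 → 10001011000110 = -7482 (signed)
10010000110000 = -7120 (signed)
  10001011000110
+ 10010000110000
= 00011011110110  (discard carry-out 1)
Result 00011011110110: MSB = 0 → value 1782.
Both addends are negative but the stored result is non-negative: signed overflow. The true value -7482 + (-7120) = -14602 lies outside [-8192, 8191].

1782; overflow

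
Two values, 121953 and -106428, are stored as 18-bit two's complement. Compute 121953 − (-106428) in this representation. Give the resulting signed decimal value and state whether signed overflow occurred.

121953 → 011101110001100001
-106428 → 100110000001000100
Subtract via negate-and-add: invert 100110000001000100 + 1 = 011001111110111100 (i.e. 106428).
  011101110001100001
+ 011001111110111100
= 110111110000011101
Result 110111110000011101: MSB = 1 → 228381 − 262144 = -33763.
Both addends (after negating the subtrahend) are non-negative but the stored result is negative: signed overflow. The true value 121953 − (-106428) = 228381 lies outside [-131072, 131071].

-33763; overflow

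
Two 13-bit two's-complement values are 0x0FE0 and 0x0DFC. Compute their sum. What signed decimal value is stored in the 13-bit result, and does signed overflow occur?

-548; overflow

0x0FE0 = 0111111100000 = 4064 (signed)
0x0DFC = 0110111111100 = 3580 (signed)
  0111111100000
+ 0110111111100
= 1110111011100
Result 1110111011100: MSB = 1 → 7644 − 8192 = -548.
Both addends are non-negative but the stored result is negative: signed overflow. The true value 4064 + 3580 = 7644 lies outside [-4096, 4095].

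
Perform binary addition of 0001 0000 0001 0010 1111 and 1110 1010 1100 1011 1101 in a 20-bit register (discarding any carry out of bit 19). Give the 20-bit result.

  00010000000100101111
+ 11101010110010111101
= 11111010110111101100

11111010110111101100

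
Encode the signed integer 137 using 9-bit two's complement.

137 is non-negative, so write it directly in 9 bits: 010001001.

010001001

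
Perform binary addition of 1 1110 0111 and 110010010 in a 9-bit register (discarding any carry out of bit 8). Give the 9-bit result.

  111100111
+ 110010010
= 101111001  (discard carry-out 1)

101111001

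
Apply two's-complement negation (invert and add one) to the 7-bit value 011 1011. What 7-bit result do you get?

1000101

Invert: 1000100. Add 1: 1000101.
Check: 0111011 = 59, 1000101 = -59.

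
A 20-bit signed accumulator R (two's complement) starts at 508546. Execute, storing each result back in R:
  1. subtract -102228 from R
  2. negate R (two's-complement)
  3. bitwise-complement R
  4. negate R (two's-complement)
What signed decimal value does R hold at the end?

437803

Start: R = 508546 = 01111100001010000010.
R = 508546 − (-102228) = 610774; wraps to -437802 = 10010101000111010110
R = −(-437802) = 437802 = 01101010111000101010
R = NOT 01101010111000101010 = 10010101000111010101 = -437803
R = −(-437803) = 437803 = 01101010111000101011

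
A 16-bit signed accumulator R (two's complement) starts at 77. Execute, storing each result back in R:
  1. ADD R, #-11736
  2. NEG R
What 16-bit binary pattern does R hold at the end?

Start: R = 77 = 0000000001001101.
R = 77 + (-11736) = -11659 = 1101001001110101
R = −(-11659) = 11659 = 0010110110001011

0010110110001011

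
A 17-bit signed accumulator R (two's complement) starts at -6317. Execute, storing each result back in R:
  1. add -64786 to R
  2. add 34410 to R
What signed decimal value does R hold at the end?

Start: R = -6317 = 11110011101010011.
R = -6317 + (-64786) = -71103; wraps to 59969 = 01110101001000001
R = 59969 + 34410 = 94379; wraps to -36693 = 10111000010101011

-36693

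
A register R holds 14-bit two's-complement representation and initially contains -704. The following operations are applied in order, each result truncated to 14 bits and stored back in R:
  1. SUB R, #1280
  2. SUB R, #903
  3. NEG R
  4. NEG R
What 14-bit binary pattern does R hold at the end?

11010010111001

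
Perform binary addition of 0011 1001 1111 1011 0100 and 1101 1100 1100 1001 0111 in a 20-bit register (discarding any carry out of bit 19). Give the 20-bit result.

  00111001111110110100
+ 11011100110010010111
= 00010110110001001011  (discard carry-out 1)

00010110110001001011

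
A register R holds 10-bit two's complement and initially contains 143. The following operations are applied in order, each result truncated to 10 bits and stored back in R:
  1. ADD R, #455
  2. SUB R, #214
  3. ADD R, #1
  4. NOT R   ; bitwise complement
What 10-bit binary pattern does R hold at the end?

Start: R = 143 = 0010001111.
R = 143 + 455 = 598; wraps to -426 = 1001010110
R = -426 − 214 = -640; wraps to 384 = 0110000000
R = 384 + 1 = 385 = 0110000001
R = NOT 0110000001 = 1001111110 = -386

1001111110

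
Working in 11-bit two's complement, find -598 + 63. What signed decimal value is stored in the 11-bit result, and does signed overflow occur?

-535; no overflow

-598 → 10110101010
63 → 00000111111
  10110101010
+ 00000111111
= 10111101001
Result 10111101001: MSB = 1 → 1513 − 2048 = -535.
Addends have opposite signs, so signed overflow cannot occur.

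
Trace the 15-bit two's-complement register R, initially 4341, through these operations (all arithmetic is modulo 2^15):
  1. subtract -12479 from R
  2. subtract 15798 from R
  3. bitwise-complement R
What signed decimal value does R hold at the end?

-1023

Start: R = 4341 = 001000011110101.
R = 4341 − (-12479) = 16820; wraps to -15948 = 100000110110100
R = -15948 − 15798 = -31746; wraps to 1022 = 000001111111110
R = NOT 000001111111110 = 111110000000001 = -1023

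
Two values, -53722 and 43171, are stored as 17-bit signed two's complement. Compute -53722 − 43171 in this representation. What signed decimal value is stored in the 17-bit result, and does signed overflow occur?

-53722 → 10010111000100110
43171 → 01010100010100011
Subtract via negate-and-add: invert 01010100010100011 + 1 = 10101011101011101 (i.e. -43171).
  10010111000100110
+ 10101011101011101
= 01000010110000011  (discard carry-out 1)
Result 01000010110000011: MSB = 0 → value 34179.
Both addends (after negating the subtrahend) are negative but the stored result is non-negative: signed overflow. The true value -53722 − 43171 = -96893 lies outside [-65536, 65535].

34179; overflow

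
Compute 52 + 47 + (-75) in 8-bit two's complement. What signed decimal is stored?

24

52 + 47 = 99 (01100011)
99 + (-75) = 24 (00011000)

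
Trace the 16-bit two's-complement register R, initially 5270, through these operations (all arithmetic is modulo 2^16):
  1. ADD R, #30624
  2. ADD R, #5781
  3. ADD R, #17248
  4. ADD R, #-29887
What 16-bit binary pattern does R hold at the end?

0111000101101100

Start: R = 5270 = 0001010010010110.
R = 5270 + 30624 = 35894; wraps to -29642 = 1000110000110110
R = -29642 + 5781 = -23861 = 1010001011001011
R = -23861 + 17248 = -6613 = 1110011000101011
R = -6613 + (-29887) = -36500; wraps to 29036 = 0111000101101100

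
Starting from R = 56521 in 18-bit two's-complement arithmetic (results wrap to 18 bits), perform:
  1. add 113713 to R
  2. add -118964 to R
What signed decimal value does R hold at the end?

Start: R = 56521 = 001101110011001001.
R = 56521 + 113713 = 170234; wraps to -91910 = 101001100011111010
R = -91910 + (-118964) = -210874; wraps to 51270 = 001100100001000110

51270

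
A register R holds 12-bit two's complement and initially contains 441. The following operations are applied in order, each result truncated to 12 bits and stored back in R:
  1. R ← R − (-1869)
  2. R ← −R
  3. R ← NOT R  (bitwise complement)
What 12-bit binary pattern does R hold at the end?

Start: R = 441 = 000110111001.
R = 441 − (-1869) = 2310; wraps to -1786 = 100100000110
R = −(-1786) = 1786 = 011011111010
R = NOT 011011111010 = 100100000101 = -1787

100100000101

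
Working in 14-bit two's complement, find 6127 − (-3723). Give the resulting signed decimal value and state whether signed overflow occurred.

6127 → 01011111101111
-3723 → 11000101110101
Subtract via negate-and-add: invert 11000101110101 + 1 = 00111010001011 (i.e. 3723).
  01011111101111
+ 00111010001011
= 10011001111010
Result 10011001111010: MSB = 1 → 9850 − 16384 = -6534.
Both addends (after negating the subtrahend) are non-negative but the stored result is negative: signed overflow. The true value 6127 − (-3723) = 9850 lies outside [-8192, 8191].

-6534; overflow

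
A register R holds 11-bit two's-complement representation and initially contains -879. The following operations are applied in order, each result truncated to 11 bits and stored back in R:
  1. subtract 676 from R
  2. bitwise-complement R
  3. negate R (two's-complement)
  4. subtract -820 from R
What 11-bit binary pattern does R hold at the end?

Start: R = -879 = 10010010001.
R = -879 − 676 = -1555; wraps to 493 = 00111101101
R = NOT 00111101101 = 11000010010 = -494
R = −(-494) = 494 = 00111101110
R = 494 − (-820) = 1314; wraps to -734 = 10100100010

10100100010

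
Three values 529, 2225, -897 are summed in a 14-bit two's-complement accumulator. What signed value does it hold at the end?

1857

529 + 2225 = 2754 (00101011000010)
2754 + (-897) = 1857 (00011101000001)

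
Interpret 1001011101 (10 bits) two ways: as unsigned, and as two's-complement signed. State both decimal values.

unsigned = 605, signed = -419

Unsigned: 1001011101 = 605.
Signed: MSB=1 → 605 − 1024 = -419.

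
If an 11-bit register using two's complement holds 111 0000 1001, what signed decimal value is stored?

MSB is 1, so the value is negative.
Unsigned reading: 1801. Subtract 2^11 = 2048: 1801 − 2048 = -247.

-247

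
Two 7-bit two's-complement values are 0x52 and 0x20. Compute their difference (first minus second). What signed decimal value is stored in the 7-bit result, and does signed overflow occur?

50; overflow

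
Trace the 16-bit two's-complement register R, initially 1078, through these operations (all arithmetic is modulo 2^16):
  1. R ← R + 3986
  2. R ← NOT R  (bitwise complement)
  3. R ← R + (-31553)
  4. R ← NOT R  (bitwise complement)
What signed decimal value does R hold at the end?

-28919

Start: R = 1078 = 0000010000110110.
R = 1078 + 3986 = 5064 = 0001001111001000
R = NOT 0001001111001000 = 1110110000110111 = -5065
R = -5065 + (-31553) = -36618; wraps to 28918 = 0111000011110110
R = NOT 0111000011110110 = 1000111100001001 = -28919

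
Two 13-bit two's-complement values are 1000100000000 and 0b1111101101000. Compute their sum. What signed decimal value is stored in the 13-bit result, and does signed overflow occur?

1000100000000 = -3840 (signed)
0b1111101101000 → 1111101101000 = -152 (signed)
  1000100000000
+ 1111101101000
= 1000001101000  (discard carry-out 1)
Result 1000001101000: MSB = 1 → 4200 − 8192 = -3992.
Both addends are negative and so is the stored result: no signed overflow.

-3992; no overflow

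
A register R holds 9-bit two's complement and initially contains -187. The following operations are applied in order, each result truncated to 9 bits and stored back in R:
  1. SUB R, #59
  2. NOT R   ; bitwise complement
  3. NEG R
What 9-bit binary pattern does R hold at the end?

100001011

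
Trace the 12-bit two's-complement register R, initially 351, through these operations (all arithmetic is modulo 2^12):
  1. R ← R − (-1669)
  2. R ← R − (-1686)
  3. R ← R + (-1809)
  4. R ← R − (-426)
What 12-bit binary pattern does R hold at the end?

100100010011

Start: R = 351 = 000101011111.
R = 351 − (-1669) = 2020 = 011111100100
R = 2020 − (-1686) = 3706; wraps to -390 = 111001111010
R = -390 + (-1809) = -2199; wraps to 1897 = 011101101001
R = 1897 − (-426) = 2323; wraps to -1773 = 100100010011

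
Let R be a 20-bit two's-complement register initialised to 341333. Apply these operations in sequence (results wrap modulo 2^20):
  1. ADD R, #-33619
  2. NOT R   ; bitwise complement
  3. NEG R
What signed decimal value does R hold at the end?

Start: R = 341333 = 01010011010101010101.
R = 341333 + (-33619) = 307714 = 01001011001000000010
R = NOT 01001011001000000010 = 10110100110111111101 = -307715
R = −(-307715) = 307715 = 01001011001000000011

307715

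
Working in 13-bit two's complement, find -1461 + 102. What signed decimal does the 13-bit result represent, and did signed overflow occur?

-1359; no overflow

-1461 → 1101001001011
102 → 0000001100110
  1101001001011
+ 0000001100110
= 1101010110001
Result 1101010110001: MSB = 1 → 6833 − 8192 = -1359.
Addends have opposite signs, so signed overflow cannot occur.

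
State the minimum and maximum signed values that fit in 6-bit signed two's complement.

Minimum: −2^5 = -32.
Maximum: 2^5 − 1 = 31.

min = -32, max = 31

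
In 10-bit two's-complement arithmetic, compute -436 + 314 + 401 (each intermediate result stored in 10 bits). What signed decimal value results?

-436 + 314 = -122 (1110000110)
-122 + 401 = 279 (0100010111)

279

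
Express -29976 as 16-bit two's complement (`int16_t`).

1000101011101000

|-29976| = 29976 = 0111010100011000 in 16 bits.
Invert the bits: 1000101011100111. Add 1: 1000101011101000.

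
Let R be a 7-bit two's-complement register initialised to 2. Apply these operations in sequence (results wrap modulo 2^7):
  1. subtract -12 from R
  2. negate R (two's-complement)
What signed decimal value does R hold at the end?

-14

Start: R = 2 = 0000010.
R = 2 − (-12) = 14 = 0001110
R = −(14) = -14 = 1110010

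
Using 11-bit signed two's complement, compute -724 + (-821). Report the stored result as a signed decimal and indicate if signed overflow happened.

503; overflow

-724 → 10100101100
-821 → 10011001011
  10100101100
+ 10011001011
= 00111110111  (discard carry-out 1)
Result 00111110111: MSB = 0 → value 503.
Both addends are negative but the stored result is non-negative: signed overflow. The true value -724 + (-821) = -1545 lies outside [-1024, 1023].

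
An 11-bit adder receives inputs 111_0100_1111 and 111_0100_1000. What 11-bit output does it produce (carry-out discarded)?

11010010111

  11101001111
+ 11101001000
= 11010010111  (discard carry-out 1)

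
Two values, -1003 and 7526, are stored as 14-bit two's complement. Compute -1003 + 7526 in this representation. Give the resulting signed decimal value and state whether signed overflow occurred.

-1003 → 11110000010101
7526 → 01110101100110
  11110000010101
+ 01110101100110
= 01100101111011  (discard carry-out 1)
Result 01100101111011: MSB = 0 → value 6523.
Addends have opposite signs, so signed overflow cannot occur.

6523; no overflow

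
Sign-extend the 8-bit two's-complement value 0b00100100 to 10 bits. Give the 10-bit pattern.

MSB of 00100100 is 0; replicate it into the new high bits.
00|00100100 → 0000100100 (still 36).

0000100100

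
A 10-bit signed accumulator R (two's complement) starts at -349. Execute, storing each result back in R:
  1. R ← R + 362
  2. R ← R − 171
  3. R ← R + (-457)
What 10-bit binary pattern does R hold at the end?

0110011001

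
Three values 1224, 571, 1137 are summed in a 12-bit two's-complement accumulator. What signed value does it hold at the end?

-1164

1224 + 571 = 1795 (011100000011)
1795 + 1137 = 2932 → wraps to -1164 (101101110100)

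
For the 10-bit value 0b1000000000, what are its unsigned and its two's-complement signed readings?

unsigned = 512, signed = -512

Unsigned: 1000000000 = 512.
Signed: MSB=1 → 512 − 1024 = -512.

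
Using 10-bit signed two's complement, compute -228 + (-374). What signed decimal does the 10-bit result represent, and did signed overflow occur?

422; overflow

-228 → 1100011100
-374 → 1010001010
  1100011100
+ 1010001010
= 0110100110  (discard carry-out 1)
Result 0110100110: MSB = 0 → value 422.
Both addends are negative but the stored result is non-negative: signed overflow. The true value -228 + (-374) = -602 lies outside [-512, 511].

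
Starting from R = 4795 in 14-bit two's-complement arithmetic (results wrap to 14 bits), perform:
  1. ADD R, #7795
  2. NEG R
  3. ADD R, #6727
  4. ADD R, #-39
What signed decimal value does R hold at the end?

-5902

Start: R = 4795 = 01001010111011.
R = 4795 + 7795 = 12590; wraps to -3794 = 11000100101110
R = −(-3794) = 3794 = 00111011010010
R = 3794 + 6727 = 10521; wraps to -5863 = 10100100011001
R = -5863 + (-39) = -5902 = 10100011110010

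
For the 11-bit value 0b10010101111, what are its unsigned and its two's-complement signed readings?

Unsigned: 10010101111 = 1199.
Signed: MSB=1 → 1199 − 2048 = -849.

unsigned = 1199, signed = -849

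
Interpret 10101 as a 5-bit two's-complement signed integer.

MSB is 1, so the value is negative.
Invert: 01010. Add 1: 01011 = 11. So the value is −11.

-11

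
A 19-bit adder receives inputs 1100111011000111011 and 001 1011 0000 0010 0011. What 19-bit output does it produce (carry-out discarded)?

0000010011001011110

  1100111011000111011
+ 0011011000000100011
= 0000010011001011110  (discard carry-out 1)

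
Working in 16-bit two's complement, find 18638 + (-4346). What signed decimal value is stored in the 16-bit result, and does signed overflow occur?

18638 → 0100100011001110
-4346 → 1110111100000110
  0100100011001110
+ 1110111100000110
= 0011011111010100  (discard carry-out 1)
Result 0011011111010100: MSB = 0 → value 14292.
Addends have opposite signs, so signed overflow cannot occur.

14292; no overflow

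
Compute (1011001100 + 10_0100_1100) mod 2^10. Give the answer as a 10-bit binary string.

0100011000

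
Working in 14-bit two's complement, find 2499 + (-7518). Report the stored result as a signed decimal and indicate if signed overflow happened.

-5019; no overflow

2499 → 00100111000011
-7518 → 10001010100010
  00100111000011
+ 10001010100010
= 10110001100101
Result 10110001100101: MSB = 1 → 11365 − 16384 = -5019.
Addends have opposite signs, so signed overflow cannot occur.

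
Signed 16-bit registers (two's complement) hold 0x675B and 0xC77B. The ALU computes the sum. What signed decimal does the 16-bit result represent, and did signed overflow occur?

0x675B = 0110011101011011 = 26459 (signed)
0xC77B = 1100011101111011 = -14469 (signed)
  0110011101011011
+ 1100011101111011
= 0010111011010110  (discard carry-out 1)
Result 0010111011010110: MSB = 0 → value 11990.
Addends have opposite signs, so signed overflow cannot occur.

11990; no overflow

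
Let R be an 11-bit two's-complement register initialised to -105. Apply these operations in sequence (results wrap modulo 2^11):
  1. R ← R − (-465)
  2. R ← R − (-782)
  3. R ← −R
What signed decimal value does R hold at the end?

906

Start: R = -105 = 11110010111.
R = -105 − (-465) = 360 = 00101101000
R = 360 − (-782) = 1142; wraps to -906 = 10001110110
R = −(-906) = 906 = 01110001010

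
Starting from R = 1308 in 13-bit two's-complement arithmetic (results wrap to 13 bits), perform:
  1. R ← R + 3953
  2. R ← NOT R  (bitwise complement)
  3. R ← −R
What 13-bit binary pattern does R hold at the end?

1010010001110

Start: R = 1308 = 0010100011100.
R = 1308 + 3953 = 5261; wraps to -2931 = 1010010001101
R = NOT 1010010001101 = 0101101110010 = 2930
R = −(2930) = -2930 = 1010010001110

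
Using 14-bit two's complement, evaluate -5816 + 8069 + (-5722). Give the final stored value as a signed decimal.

-3469

-5816 + 8069 = 2253 (00100011001101)
2253 + (-5722) = -3469 (11001001110011)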